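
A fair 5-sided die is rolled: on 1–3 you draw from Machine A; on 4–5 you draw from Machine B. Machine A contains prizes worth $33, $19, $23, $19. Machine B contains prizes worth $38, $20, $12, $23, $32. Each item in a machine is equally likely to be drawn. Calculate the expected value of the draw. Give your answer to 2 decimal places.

E[X | Machine A] = (33 + 19 + 23 + 19)/4 = 47/2
E[X | Machine B] = (38 + 20 + 12 + 23 + 32)/5 = 25
E[X] = (3/5)·47/2 + (2/5)·25 = 241/10 ≈ 24.10

$24.10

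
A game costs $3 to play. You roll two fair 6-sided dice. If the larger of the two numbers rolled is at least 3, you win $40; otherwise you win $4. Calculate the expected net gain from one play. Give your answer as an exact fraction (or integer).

$33

E[payout] = (1/9)·4 + (8/9)·40 = 36
Expected profit = 36 − 3 = 33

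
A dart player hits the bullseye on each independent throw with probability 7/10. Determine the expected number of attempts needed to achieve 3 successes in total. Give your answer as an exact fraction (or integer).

By linearity (sum of 3 independent geometric waits), E[trials] = 3/p = 3/(7/10) = 30/7.

30/7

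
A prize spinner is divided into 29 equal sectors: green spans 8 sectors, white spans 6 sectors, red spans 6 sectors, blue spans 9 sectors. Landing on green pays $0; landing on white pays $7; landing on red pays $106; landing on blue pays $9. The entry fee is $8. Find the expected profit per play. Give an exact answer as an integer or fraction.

E[payout] = (8/29)·0 + (6/29)·7 + (6/29)·106 + (9/29)·9 = 759/29
Expected profit = 759/29 − 8 = 527/29

527/29 dollars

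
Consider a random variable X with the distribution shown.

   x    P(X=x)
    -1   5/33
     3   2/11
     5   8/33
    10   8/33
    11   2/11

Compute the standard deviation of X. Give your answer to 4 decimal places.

4.2103

E[X] = 199/33, E[X²] = 595/11
Var(X) = E[X²] − (E[X])² = 595/11 − 39601/1089 = 19304/1089
SD(X) = √(19304/1089) ≈ 4.2103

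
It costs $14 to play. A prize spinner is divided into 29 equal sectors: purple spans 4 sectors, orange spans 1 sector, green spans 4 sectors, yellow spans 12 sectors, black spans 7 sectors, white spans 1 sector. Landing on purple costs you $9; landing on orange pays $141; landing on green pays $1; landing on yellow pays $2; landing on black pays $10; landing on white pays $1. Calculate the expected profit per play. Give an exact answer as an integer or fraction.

-202/29 dollars

E[payout] = (4/29)·(-9) + (1/29)·141 + (4/29)·1 + (12/29)·2 + (7/29)·10 + (1/29)·1 = 204/29
Expected profit = 204/29 − 14 = -202/29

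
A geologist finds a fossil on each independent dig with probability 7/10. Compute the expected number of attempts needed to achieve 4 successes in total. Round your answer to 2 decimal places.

By linearity (sum of 4 independent geometric waits), E[trials] = 4/p = 4/(7/10) = 40/7.
≈ 5.71

5.71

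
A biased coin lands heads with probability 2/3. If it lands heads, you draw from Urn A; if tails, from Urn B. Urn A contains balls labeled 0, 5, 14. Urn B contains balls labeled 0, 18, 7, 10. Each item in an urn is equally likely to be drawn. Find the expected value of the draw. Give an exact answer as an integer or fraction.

257/36

E[X | Urn A] = (0 + 5 + 14)/3 = 19/3
E[X | Urn B] = (0 + 18 + 7 + 10)/4 = 35/4
E[X] = (2/3)·19/3 + (1/3)·35/4 = 257/36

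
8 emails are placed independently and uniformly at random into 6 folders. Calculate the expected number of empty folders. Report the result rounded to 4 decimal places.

Let Xⱼ=1 if folder j is empty. P(Xⱼ=1) = ((6-1)/6)^8 = 390625/1679616.
By linearity, E[#empty] = 6·390625/1679616 = 390625/279936.
≈ 1.3954

1.3954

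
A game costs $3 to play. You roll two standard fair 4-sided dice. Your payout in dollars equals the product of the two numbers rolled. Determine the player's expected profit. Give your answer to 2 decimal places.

$3.25

Distribution of the product of the two numbers rolled: 1 w.p. 1/16, 2 w.p. 1/8, 3 w.p. 1/8, 4 w.p. 3/16, 6 w.p. 1/8, 8 w.p. 1/8, …
E[payout] = (1/16)·1 + (1/8)·2 + (1/8)·3 + (3/16)·4 + (1/8)·6 + (1/8)·8 + (1/16)·9 + (1/8)·12 + (1/16)·16 = 25/4
Expected profit = 25/4 − 3 = 13/4 ≈ $3.25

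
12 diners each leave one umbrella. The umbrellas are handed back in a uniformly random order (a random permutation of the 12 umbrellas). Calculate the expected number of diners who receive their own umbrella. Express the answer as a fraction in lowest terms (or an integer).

1

Let Xᵢ = 1 if person i gets their own umbrella. For each i, P(Xᵢ=1) = 1/12.
By linearity of expectation, E[X₁+…+X_12] = 12·(1/12) = 1.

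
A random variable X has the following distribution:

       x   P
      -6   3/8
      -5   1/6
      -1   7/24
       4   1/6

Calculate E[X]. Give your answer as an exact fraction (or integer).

-65/24

E[X] = (3/8)·(-6) + (1/6)·(-5) + (7/24)·(-1) + (1/6)·4
     = -65/24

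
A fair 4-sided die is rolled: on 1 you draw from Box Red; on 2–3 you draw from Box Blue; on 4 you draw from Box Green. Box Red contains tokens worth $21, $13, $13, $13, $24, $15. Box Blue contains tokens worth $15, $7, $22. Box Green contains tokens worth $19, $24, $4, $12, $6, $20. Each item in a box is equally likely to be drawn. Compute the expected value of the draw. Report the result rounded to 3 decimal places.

$15.000

E[X | Box Red] = (21 + 13 + 13 + 13 + 24 + 15)/6 = 33/2
E[X | Box Blue] = (15 + 7 + 22)/3 = 44/3
E[X | Box Green] = (19 + 24 + 4 + 12 + 6 + 20)/6 = 85/6
E[X] = (1/4)·33/2 + (1/2)·44/3 + (1/4)·85/6 = 15 ≈ 15.000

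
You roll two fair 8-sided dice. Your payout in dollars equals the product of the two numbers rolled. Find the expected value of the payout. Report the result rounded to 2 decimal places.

Distribution of the product of the two numbers rolled: 1 w.p. 1/64, 2 w.p. 1/32, 3 w.p. 1/32, 4 w.p. 3/64, 5 w.p. 1/32, 6 w.p. 1/16, …
E[payout] = (1/64)·1 + (1/32)·2 + (1/32)·3 + (3/64)·4 + (1/32)·5 + (1/16)·6 + (1/32)·7 + (1/16)·8 + (1/64)·9 + (1/32)·10 + (1/16)·12 + (1/32)·14 + (1/32)·15 + (3/64)·16 + (1/32)·18 + (1/32)·20 + (1/32)·21 + (1/16)·24 + (1/64)·25 + (1/32)·28 + (1/32)·30 + (1/32)·32 + (1/32)·35 + (1/64)·36 + (1/32)·40 + (1/32)·42 + (1/32)·48 + (1/64)·49 + (1/32)·56 + (1/64)·64 = 81/4
≈ $20.25

$20.25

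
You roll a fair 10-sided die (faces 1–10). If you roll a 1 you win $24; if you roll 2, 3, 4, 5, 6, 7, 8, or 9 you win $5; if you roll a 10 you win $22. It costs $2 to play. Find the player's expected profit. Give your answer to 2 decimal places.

$6.60

E[payout] = (4/5)·5 + (1/10)·22 + (1/10)·24 = 43/5
Expected profit = 43/5 − 2 = 33/5 ≈ $6.60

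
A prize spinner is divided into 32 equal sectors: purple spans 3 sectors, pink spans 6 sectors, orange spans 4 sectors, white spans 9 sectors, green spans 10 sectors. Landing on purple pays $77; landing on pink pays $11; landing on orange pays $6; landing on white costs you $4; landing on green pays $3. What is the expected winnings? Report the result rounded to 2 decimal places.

$9.84

E[payout] = (3/32)·77 + (6/32)·11 + (4/32)·6 + (9/32)·(-4) + (10/32)·3 = 315/32
≈ $9.84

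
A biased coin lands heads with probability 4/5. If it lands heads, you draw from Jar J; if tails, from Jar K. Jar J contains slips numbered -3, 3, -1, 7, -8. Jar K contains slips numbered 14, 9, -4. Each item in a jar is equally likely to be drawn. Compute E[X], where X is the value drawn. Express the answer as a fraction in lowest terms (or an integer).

71/75

E[X | Jar J] = (-3 + 3 − 1 + 7 − 8)/5 = -2/5
E[X | Jar K] = (14 + 9 − 4)/3 = 19/3
E[X] = (4/5)·(-2/5) + (1/5)·19/3 = 71/75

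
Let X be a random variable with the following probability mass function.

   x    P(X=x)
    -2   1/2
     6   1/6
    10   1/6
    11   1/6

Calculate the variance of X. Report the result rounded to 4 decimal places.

E[X] = (1/2)·(-2) + (1/6)·6 + (1/6)·10 + (1/6)·11 = 7/2
E[X²] = (1/2)·4 + (1/6)·36 + (1/6)·100 + (1/6)·121 = 269/6
Var(X) = 269/6 − (7/2)² = 391/12 ≈ 32.5833

32.5833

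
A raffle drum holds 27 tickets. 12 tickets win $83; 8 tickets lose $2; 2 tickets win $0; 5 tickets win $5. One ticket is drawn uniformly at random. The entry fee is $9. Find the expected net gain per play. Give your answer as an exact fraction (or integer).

E[payout] = (12/27)·83 + (8/27)·(-2) + (2/27)·0 + (5/27)·5 = 335/9
Expected profit = 335/9 − 9 = 254/9

254/9 dollars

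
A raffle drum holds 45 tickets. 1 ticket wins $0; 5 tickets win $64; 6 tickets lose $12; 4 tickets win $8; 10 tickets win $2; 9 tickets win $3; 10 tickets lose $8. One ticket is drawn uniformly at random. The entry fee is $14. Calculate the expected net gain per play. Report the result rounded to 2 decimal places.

-$8.51

E[payout] = (1/45)·0 + (5/45)·64 + (6/45)·(-12) + (4/45)·8 + (10/45)·2 + (9/45)·3 + (10/45)·(-8) = 247/45
Expected profit = 247/45 − 14 = -383/45 ≈ -$8.51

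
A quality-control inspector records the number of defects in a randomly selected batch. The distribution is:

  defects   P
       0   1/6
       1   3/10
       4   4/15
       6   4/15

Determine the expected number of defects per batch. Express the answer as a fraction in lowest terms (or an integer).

E[X] = (1/6)·0 + (3/10)·1 + (4/15)·4 + (4/15)·6
     = 89/30

89/30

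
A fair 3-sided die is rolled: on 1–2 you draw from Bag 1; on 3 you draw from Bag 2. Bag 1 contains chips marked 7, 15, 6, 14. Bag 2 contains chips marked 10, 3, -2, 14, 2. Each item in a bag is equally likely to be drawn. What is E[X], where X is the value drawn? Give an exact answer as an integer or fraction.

44/5

E[X | Bag 1] = (7 + 15 + 6 + 14)/4 = 21/2
E[X | Bag 2] = (10 + 3 − 2 + 14 + 2)/5 = 27/5
E[X] = (2/3)·21/2 + (1/3)·27/5 = 44/5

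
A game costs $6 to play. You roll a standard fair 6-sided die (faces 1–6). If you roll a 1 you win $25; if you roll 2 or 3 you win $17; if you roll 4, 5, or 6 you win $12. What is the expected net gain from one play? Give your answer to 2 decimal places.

$9.83

E[payout] = (1/2)·12 + (1/3)·17 + (1/6)·25 = 95/6
Expected profit = 95/6 − 6 = 59/6 ≈ $9.83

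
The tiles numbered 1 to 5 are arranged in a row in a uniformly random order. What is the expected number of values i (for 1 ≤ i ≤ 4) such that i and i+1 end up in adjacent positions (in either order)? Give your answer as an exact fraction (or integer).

8/5

For each i ∈ {1,…,4}, let Xᵢ = 1 if i and i+1 are adjacent. P(Xᵢ=1) = 2·(5−1)!/5! = 2/5.
By linearity, E[ΣXᵢ] = (4)·(2/5) = 8/5.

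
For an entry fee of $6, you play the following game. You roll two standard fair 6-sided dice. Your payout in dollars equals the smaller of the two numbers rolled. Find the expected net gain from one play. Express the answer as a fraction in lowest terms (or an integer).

-125/36 dollars

Distribution of the smaller of the two numbers rolled: 1 w.p. 11/36, 2 w.p. 1/4, 3 w.p. 7/36, 4 w.p. 5/36, 5 w.p. 1/12, 6 w.p. 1/36
E[payout] = (11/36)·1 + (1/4)·2 + (7/36)·3 + (5/36)·4 + (1/12)·5 + (1/36)·6 = 91/36
Expected profit = 91/36 − 6 = -125/36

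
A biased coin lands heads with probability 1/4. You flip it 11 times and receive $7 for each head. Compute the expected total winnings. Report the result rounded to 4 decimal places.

E[#heads] = 11·1/4 = 11/4 (linearity over flips).
E[winnings] = 7·11/4 = 77/4.
≈ 19.2500

$19.2500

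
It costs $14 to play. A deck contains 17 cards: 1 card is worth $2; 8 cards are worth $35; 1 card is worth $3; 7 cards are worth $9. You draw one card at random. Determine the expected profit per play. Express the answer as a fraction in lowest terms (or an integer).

110/17 dollars

E[payout] = (1/17)·2 + (8/17)·35 + (1/17)·3 + (7/17)·9 = 348/17
Expected profit = 348/17 − 14 = 110/17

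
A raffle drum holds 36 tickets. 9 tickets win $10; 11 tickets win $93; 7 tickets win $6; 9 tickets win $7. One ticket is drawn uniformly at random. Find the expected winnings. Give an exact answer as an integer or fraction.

E[payout] = (9/36)·10 + (11/36)·93 + (7/36)·6 + (9/36)·7 = 203/6

203/6 dollars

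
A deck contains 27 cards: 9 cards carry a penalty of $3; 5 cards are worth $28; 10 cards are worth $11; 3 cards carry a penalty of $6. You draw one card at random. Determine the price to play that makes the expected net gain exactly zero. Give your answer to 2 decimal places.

E[payout] = (9/27)·(-3) + (5/27)·28 + (10/27)·11 + (3/27)·(-6) = 205/27
Fair fee = E[payout] = 205/27 ≈ $7.59

$7.59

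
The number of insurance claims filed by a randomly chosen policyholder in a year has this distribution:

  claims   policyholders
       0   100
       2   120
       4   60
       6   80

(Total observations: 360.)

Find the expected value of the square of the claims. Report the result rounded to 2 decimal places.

Total = 360, so P(claims=0) = 100/360, etc.
E[X²] = (5/18)·0 + (1/3)·4 + (1/6)·16 + (2/9)·36
     = 12 ≈ 12.00

12.00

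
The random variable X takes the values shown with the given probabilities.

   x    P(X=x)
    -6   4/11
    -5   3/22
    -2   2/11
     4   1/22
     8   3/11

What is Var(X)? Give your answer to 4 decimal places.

34.6632

E[X] = (4/11)·(-6) + (3/22)·(-5) + (2/11)·(-2) + (1/22)·4 + (3/11)·8 = -19/22
E[X²] = (4/11)·36 + (3/22)·25 + (2/11)·4 + (1/22)·16 + (3/11)·64 = 779/22
Var(X) = 779/22 − (-19/22)² = 16777/484 ≈ 34.6632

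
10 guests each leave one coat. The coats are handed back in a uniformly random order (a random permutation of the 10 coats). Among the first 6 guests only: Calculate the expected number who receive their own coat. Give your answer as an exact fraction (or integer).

3/5

Let Xᵢ = 1 if person i gets their own coat. For each i, P(Xᵢ=1) = 1/10.
By linearity of expectation, E[X₁+…+X_6] = 6·(1/10) = 3/5.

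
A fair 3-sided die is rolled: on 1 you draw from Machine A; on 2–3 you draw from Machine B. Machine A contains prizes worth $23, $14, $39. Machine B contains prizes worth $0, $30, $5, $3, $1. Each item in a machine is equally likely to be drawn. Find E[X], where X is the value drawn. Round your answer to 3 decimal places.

E[X | Machine A] = (23 + 14 + 39)/3 = 76/3
E[X | Machine B] = (0 + 30 + 5 + 3 + 1)/5 = 39/5
E[X] = (1/3)·76/3 + (2/3)·39/5 = 614/45 ≈ 13.644

$13.644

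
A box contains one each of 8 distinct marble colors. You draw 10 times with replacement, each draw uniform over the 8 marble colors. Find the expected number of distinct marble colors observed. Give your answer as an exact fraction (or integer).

791266575/134217728

Let Xⱼ=1 if type j appears at least once. P(Xⱼ=1) = 1 − ((8−1)/8)^10 = 791266575/1073741824.
E[#distinct] = 8·791266575/1073741824 = 791266575/134217728.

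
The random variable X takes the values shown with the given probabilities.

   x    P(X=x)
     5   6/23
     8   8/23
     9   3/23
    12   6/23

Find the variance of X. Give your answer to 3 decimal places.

E[X] = (6/23)·5 + (8/23)·8 + (3/23)·9 + (6/23)·12 = 193/23
E[X²] = (6/23)·25 + (8/23)·64 + (3/23)·81 + (6/23)·144 = 1769/23
Var(X) = 1769/23 − (193/23)² = 3438/529 ≈ 6.499

6.499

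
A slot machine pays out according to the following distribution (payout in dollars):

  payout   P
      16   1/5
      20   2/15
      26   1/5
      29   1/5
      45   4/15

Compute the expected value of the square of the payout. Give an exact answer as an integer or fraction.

14219/15

E[X²] = (1/5)·256 + (2/15)·400 + (1/5)·676 + (1/5)·841 + (4/15)·2025
     = 14219/15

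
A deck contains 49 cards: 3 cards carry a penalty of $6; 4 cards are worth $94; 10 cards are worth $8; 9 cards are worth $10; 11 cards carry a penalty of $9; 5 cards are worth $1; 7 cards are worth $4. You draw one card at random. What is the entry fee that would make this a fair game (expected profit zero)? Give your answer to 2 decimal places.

$9.43

E[payout] = (3/49)·(-6) + (4/49)·94 + (10/49)·8 + (9/49)·10 + (11/49)·(-9) + (5/49)·1 + (7/49)·4 = 66/7
Fair fee = E[payout] = 66/7 ≈ $9.43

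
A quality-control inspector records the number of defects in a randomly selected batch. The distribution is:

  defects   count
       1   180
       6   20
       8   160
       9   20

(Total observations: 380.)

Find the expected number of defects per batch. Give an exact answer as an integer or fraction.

88/19

Total = 380, so P(defects=1) = 180/380, etc.
E[X] = (9/19)·1 + (1/19)·6 + (8/19)·8 + (1/19)·9
     = 88/19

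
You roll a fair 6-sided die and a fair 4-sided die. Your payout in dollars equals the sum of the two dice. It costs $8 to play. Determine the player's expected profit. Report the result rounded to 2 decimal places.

Distribution of the sum of the two dice: 2 w.p. 1/24, 3 w.p. 1/12, 4 w.p. 1/8, 5 w.p. 1/6, 6 w.p. 1/6, 7 w.p. 1/6, …
E[payout] = (1/24)·2 + (1/12)·3 + (1/8)·4 + (1/6)·5 + (1/6)·6 + (1/6)·7 + (1/8)·8 + (1/12)·9 + (1/24)·10 = 6
Expected profit = 6 − 8 = -2 ≈ -$2.00

-$2.00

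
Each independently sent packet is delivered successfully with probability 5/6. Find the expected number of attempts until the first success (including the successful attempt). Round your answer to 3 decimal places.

For a geometric distribution, E[trials] = 1/p = 1/(5/6) = 6/5.
≈ 1.200

1.200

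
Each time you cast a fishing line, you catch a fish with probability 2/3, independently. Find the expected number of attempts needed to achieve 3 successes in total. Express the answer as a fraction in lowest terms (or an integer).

By linearity (sum of 3 independent geometric waits), E[trials] = 3/p = 3/(2/3) = 9/2.

9/2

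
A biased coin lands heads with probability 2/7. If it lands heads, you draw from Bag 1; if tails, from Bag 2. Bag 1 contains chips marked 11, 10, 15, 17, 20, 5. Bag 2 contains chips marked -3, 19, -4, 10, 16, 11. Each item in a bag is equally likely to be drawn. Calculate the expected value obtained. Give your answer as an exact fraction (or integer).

401/42

E[X | Bag 1] = (11 + 10 + 15 + 17 + 20 + 5)/6 = 13
E[X | Bag 2] = (-3 + 19 − 4 + 10 + 16 + 11)/6 = 49/6
E[X] = (2/7)·13 + (5/7)·49/6 = 401/42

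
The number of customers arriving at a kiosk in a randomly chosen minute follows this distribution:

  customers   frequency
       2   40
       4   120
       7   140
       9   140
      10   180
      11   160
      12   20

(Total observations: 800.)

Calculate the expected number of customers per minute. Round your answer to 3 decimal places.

Total = 800, so P(customers=2) = 40/800, etc.
E[X] = (1/20)·2 + (3/20)·4 + (7/40)·7 + (7/40)·9 + (9/40)·10 + (1/5)·11 + (1/40)·12
     = 33/4 ≈ 8.250

8.250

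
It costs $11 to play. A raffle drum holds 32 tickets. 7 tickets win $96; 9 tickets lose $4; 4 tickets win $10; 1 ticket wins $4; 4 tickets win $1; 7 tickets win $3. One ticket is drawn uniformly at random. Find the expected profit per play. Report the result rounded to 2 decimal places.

$11.03

E[payout] = (7/32)·96 + (9/32)·(-4) + (4/32)·10 + (1/32)·4 + (4/32)·1 + (7/32)·3 = 705/32
Expected profit = 705/32 − 11 = 353/32 ≈ $11.03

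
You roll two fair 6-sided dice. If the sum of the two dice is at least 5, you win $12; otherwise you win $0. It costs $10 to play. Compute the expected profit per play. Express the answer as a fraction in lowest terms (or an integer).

$0

E[payout] = (1/6)·0 + (5/6)·12 = 10
Expected profit = 10 − 10 = 0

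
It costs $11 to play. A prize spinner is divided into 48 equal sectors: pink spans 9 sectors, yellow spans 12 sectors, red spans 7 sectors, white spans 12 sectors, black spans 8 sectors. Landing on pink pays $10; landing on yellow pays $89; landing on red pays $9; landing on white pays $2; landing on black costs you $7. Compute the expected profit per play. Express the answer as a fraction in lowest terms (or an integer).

E[payout] = (9/48)·10 + (12/48)·89 + (7/48)·9 + (12/48)·2 + (8/48)·(-7) = 1189/48
Expected profit = 1189/48 − 11 = 661/48

661/48 dollars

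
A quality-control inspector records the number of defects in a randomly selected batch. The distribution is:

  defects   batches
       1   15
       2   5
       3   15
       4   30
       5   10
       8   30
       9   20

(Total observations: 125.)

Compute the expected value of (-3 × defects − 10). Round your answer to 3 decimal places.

-25.840

Total = 125, so P(defects=1) = 15/125, etc.
E[-3x-10] = (3/25)·(-13) + (1/25)·(-16) + (3/25)·(-19) + (6/25)·(-22) + (2/25)·(-25) + (6/25)·(-34) + (4/25)·(-37)
     = -646/25 ≈ -25.840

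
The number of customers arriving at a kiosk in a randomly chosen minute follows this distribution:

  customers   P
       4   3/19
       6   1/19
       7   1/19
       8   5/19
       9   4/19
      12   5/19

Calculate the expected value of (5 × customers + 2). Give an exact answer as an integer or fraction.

843/19

E[5x+2] = (3/19)·22 + (1/19)·32 + (1/19)·37 + (5/19)·42 + (4/19)·47 + (5/19)·62
     = 843/19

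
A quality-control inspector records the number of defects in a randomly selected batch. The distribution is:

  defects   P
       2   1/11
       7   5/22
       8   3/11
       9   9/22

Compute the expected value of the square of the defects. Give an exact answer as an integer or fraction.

E[X²] = (1/11)·4 + (5/22)·49 + (3/11)·64 + (9/22)·81
     = 683/11

683/11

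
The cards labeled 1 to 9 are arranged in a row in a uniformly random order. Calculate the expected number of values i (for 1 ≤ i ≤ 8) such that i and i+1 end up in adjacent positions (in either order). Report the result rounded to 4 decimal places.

For each i ∈ {1,…,8}, let Xᵢ = 1 if i and i+1 are adjacent. P(Xᵢ=1) = 2·(9−1)!/9! = 2/9.
By linearity, E[ΣXᵢ] = (8)·(2/9) = 16/9.
≈ 1.7778

1.7778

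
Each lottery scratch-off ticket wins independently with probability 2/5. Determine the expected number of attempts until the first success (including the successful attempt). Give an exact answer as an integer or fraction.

5/2

For a geometric distribution, E[trials] = 1/p = 1/(2/5) = 5/2.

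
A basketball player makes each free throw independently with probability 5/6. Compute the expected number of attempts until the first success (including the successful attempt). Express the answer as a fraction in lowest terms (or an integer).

For a geometric distribution, E[trials] = 1/p = 1/(5/6) = 6/5.

6/5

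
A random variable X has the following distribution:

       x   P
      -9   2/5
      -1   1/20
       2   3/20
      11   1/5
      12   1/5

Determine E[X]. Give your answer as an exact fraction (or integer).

E[X] = (2/5)·(-9) + (1/20)·(-1) + (3/20)·2 + (1/5)·11 + (1/5)·12
     = 5/4

5/4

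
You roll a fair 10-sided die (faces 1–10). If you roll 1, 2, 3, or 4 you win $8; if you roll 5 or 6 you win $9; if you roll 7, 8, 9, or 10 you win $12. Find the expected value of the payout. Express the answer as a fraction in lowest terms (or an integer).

E[payout] = (2/5)·8 + (1/5)·9 + (2/5)·12 = 49/5

49/5 dollars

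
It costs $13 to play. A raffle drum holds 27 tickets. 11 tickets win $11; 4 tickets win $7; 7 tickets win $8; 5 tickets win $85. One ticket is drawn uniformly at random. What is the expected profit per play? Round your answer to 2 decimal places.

$10.33

E[payout] = (11/27)·11 + (4/27)·7 + (7/27)·8 + (5/27)·85 = 70/3
Expected profit = 70/3 − 13 = 31/3 ≈ $10.33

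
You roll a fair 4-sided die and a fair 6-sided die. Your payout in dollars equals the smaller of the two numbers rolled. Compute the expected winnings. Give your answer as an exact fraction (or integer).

25/12 dollars

Distribution of the smaller of the two numbers rolled: 1 w.p. 3/8, 2 w.p. 7/24, 3 w.p. 5/24, 4 w.p. 1/8
E[payout] = (3/8)·1 + (7/24)·2 + (5/24)·3 + (1/8)·4 = 25/12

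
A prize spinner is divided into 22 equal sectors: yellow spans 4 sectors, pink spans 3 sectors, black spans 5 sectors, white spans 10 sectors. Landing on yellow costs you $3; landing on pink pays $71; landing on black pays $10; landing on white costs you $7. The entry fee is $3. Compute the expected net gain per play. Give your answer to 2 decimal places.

$5.23

E[payout] = (4/22)·(-3) + (3/22)·71 + (5/22)·10 + (10/22)·(-7) = 181/22
Expected profit = 181/22 − 3 = 115/22 ≈ $5.23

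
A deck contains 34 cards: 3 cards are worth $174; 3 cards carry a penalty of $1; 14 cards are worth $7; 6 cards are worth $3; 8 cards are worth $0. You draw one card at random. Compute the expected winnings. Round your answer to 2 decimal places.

$18.68

E[payout] = (3/34)·174 + (3/34)·(-1) + (14/34)·7 + (6/34)·3 + (8/34)·0 = 635/34
≈ $18.68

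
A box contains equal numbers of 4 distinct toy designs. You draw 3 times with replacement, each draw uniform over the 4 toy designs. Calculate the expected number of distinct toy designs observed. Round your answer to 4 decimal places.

Let Xⱼ=1 if type j appears at least once. P(Xⱼ=1) = 1 − ((4−1)/4)^3 = 37/64.
E[#distinct] = 4·37/64 = 37/16.
≈ 2.3125

2.3125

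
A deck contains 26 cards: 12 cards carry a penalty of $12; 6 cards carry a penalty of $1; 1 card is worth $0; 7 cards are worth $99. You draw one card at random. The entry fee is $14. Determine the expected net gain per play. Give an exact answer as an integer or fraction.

179/26 dollars

E[payout] = (12/26)·(-12) + (6/26)·(-1) + (1/26)·0 + (7/26)·99 = 543/26
Expected profit = 543/26 − 14 = 179/26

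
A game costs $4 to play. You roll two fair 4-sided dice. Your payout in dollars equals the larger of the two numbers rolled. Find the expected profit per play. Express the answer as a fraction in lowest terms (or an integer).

-7/8 dollars

Distribution of the larger of the two numbers rolled: 1 w.p. 1/16, 2 w.p. 3/16, 3 w.p. 5/16, 4 w.p. 7/16
E[payout] = (1/16)·1 + (3/16)·2 + (5/16)·3 + (7/16)·4 = 25/8
Expected profit = 25/8 − 4 = -7/8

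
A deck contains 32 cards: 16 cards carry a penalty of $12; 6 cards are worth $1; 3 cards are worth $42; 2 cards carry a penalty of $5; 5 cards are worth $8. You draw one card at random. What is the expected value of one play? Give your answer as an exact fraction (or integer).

-15/16 dollars

E[payout] = (16/32)·(-12) + (6/32)·1 + (3/32)·42 + (2/32)·(-5) + (5/32)·8 = -15/16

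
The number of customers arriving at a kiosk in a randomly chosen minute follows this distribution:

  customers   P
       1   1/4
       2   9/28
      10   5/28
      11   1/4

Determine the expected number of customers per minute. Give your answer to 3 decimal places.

E[X] = (1/4)·1 + (9/28)·2 + (5/28)·10 + (1/4)·11
     = 38/7 ≈ 5.429

5.429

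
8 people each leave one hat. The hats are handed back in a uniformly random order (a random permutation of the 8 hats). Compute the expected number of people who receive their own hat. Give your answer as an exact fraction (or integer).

1

Let Xᵢ = 1 if person i gets their own hat. For each i, P(Xᵢ=1) = 1/8.
By linearity of expectation, E[X₁+…+X_8] = 8·(1/8) = 1.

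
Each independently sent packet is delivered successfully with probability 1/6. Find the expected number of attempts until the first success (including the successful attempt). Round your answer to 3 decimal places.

6.000

For a geometric distribution, E[trials] = 1/p = 1/(1/6) = 6.
≈ 6.000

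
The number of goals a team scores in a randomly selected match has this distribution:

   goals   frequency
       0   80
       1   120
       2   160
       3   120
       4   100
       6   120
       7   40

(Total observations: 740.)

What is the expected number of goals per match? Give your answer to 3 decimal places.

Total = 740, so P(goals=0) = 80/740, etc.
E[X] = (4/37)·0 + (6/37)·1 + (8/37)·2 + (6/37)·3 + (5/37)·4 + (6/37)·6 + (2/37)·7
     = 110/37 ≈ 2.973

2.973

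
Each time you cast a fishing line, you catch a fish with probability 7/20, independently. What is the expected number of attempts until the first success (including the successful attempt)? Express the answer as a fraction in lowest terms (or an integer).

20/7

For a geometric distribution, E[trials] = 1/p = 1/(7/20) = 20/7.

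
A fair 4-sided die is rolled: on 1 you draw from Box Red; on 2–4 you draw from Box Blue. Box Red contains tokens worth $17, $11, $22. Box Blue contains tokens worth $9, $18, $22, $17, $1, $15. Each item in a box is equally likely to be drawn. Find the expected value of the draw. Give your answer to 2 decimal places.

E[X | Box Red] = (17 + 11 + 22)/3 = 50/3
E[X | Box Blue] = (9 + 18 + 22 + 17 + 1 + 15)/6 = 41/3
E[X] = (1/4)·50/3 + (3/4)·41/3 = 173/12 ≈ 14.42

$14.42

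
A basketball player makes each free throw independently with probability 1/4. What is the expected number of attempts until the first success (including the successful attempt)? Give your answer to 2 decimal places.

For a geometric distribution, E[trials] = 1/p = 1/(1/4) = 4.
≈ 4.00

4.00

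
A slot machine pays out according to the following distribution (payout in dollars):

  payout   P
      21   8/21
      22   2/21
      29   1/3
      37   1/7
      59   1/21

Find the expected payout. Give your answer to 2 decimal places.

$27.86

E[X] = (8/21)·21 + (2/21)·22 + (1/3)·29 + (1/7)·37 + (1/21)·59
     = 195/7 ≈ 27.86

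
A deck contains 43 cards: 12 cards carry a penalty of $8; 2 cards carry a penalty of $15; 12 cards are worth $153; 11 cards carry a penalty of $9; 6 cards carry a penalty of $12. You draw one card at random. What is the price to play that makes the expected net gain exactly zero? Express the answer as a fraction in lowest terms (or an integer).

E[payout] = (12/43)·(-8) + (2/43)·(-15) + (12/43)·153 + (11/43)·(-9) + (6/43)·(-12) = 1539/43
Fair fee = E[payout] = 1539/43

1539/43 dollars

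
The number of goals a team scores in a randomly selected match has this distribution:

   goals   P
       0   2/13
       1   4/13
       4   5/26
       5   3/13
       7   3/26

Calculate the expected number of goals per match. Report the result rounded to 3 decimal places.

E[X] = (2/13)·0 + (4/13)·1 + (5/26)·4 + (3/13)·5 + (3/26)·7
     = 79/26 ≈ 3.038

3.038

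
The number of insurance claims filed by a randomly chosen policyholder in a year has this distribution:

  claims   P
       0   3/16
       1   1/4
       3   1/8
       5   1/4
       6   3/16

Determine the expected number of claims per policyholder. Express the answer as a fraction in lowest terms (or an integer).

E[X] = (3/16)·0 + (1/4)·1 + (1/8)·3 + (1/4)·5 + (3/16)·6
     = 3

3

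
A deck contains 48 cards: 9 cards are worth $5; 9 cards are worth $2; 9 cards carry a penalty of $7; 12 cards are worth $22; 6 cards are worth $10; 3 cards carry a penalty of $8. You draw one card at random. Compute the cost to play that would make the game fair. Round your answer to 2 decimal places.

$6.25

E[payout] = (9/48)·5 + (9/48)·2 + (9/48)·(-7) + (12/48)·22 + (6/48)·10 + (3/48)·(-8) = 25/4
Fair fee = E[payout] = 25/4 ≈ $6.25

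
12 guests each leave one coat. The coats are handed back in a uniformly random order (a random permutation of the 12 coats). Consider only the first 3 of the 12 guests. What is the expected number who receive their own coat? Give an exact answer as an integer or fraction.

1/4

Let Xᵢ = 1 if person i gets their own coat. For each i, P(Xᵢ=1) = 1/12.
By linearity of expectation, E[X₁+…+X_3] = 3·(1/12) = 1/4.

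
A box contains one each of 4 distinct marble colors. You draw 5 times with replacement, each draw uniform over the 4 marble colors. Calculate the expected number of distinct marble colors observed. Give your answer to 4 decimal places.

Let Xⱼ=1 if type j appears at least once. P(Xⱼ=1) = 1 − ((4−1)/4)^5 = 781/1024.
E[#distinct] = 4·781/1024 = 781/256.
≈ 3.0508

3.0508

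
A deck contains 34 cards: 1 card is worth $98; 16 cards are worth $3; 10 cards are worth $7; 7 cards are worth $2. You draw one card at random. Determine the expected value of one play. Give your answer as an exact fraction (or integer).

115/17 dollars

E[payout] = (1/34)·98 + (16/34)·3 + (10/34)·7 + (7/34)·2 = 115/17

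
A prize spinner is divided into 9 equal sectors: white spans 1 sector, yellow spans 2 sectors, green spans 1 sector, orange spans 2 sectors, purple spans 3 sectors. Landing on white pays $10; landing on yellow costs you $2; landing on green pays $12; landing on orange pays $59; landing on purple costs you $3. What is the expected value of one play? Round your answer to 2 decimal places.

$14.11

E[payout] = (1/9)·10 + (2/9)·(-2) + (1/9)·12 + (2/9)·59 + (3/9)·(-3) = 127/9
≈ $14.11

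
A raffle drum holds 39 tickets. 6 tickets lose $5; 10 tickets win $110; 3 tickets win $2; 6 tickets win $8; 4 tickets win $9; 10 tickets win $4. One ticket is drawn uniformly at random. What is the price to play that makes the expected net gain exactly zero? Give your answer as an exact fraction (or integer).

400/13 dollars

E[payout] = (6/39)·(-5) + (10/39)·110 + (3/39)·2 + (6/39)·8 + (4/39)·9 + (10/39)·4 = 400/13
Fair fee = E[payout] = 400/13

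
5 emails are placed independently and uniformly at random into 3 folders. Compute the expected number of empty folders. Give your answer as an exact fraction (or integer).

Let Xⱼ=1 if folder j is empty. P(Xⱼ=1) = ((3-1)/3)^5 = 32/243.
By linearity, E[#empty] = 3·32/243 = 32/81.

32/81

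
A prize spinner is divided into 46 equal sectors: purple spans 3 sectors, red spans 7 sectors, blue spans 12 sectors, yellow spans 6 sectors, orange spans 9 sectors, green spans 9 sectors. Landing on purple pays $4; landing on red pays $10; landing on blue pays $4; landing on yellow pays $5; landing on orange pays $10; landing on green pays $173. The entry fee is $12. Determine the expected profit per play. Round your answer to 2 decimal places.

$27.28

E[payout] = (3/46)·4 + (7/46)·10 + (12/46)·4 + (6/46)·5 + (9/46)·10 + (9/46)·173 = 1807/46
Expected profit = 1807/46 − 12 = 1255/46 ≈ $27.28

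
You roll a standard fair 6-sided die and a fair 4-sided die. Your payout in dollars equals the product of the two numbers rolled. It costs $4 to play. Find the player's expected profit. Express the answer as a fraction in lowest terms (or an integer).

Distribution of the product of the two numbers rolled: 1 w.p. 1/24, 2 w.p. 1/12, 3 w.p. 1/12, 4 w.p. 1/8, 5 w.p. 1/24, 6 w.p. 1/8, …
E[payout] = (1/24)·1 + (1/12)·2 + (1/12)·3 + (1/8)·4 + (1/24)·5 + (1/8)·6 + (1/12)·8 + (1/24)·9 + (1/24)·10 + (1/8)·12 + (1/24)·15 + (1/24)·16 + (1/24)·18 + (1/24)·20 + (1/24)·24 = 35/4
Expected profit = 35/4 − 4 = 19/4

19/4 dollars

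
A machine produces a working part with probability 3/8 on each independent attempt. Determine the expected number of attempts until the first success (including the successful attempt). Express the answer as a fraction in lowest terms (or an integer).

For a geometric distribution, E[trials] = 1/p = 1/(3/8) = 8/3.

8/3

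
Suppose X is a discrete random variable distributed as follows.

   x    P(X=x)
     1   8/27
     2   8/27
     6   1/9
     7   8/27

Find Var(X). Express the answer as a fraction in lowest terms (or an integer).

E[X] = (8/27)·1 + (8/27)·2 + (1/9)·6 + (8/27)·7 = 98/27
E[X²] = (8/27)·1 + (8/27)·4 + (1/9)·36 + (8/27)·49 = 20
Var(X) = 20 − (98/27)² = 4976/729

4976/729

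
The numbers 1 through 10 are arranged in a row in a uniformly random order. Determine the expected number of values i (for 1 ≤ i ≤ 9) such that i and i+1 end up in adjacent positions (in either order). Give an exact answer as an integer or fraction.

9/5

For each i ∈ {1,…,9}, let Xᵢ = 1 if i and i+1 are adjacent. P(Xᵢ=1) = 2·(10−1)!/10! = 2/10.
By linearity, E[ΣXᵢ] = (9)·(2/10) = 9/5.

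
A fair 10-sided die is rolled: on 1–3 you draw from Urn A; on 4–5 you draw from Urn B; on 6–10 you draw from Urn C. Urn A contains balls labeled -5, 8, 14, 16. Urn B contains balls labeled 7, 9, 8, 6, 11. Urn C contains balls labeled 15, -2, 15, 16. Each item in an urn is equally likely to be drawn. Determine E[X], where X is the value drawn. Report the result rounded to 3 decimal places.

9.615

E[X | Urn A] = (-5 + 8 + 14 + 16)/4 = 33/4
E[X | Urn B] = (7 + 9 + 8 + 6 + 11)/5 = 41/5
E[X | Urn C] = (15 − 2 + 15 + 16)/4 = 11
E[X] = (3/10)·33/4 + (1/5)·41/5 + (1/2)·11 = 1923/200 ≈ 9.615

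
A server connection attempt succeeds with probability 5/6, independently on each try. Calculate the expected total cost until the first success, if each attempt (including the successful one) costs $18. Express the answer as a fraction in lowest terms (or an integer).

108/5 dollars

E[#attempts] = 1/p = 6/5; E[cost] = 18·6/5 = 108/5.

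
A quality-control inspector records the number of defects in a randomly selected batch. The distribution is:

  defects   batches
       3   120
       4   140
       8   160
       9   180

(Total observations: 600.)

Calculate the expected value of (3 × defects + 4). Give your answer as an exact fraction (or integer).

231/10

Total = 600, so P(defects=3) = 120/600, etc.
E[3x+4] = (1/5)·13 + (7/30)·16 + (4/15)·28 + (3/10)·31
     = 231/10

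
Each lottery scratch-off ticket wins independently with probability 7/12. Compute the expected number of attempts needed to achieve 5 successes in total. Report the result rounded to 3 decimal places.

8.571

By linearity (sum of 5 independent geometric waits), E[trials] = 5/p = 5/(7/12) = 60/7.
≈ 8.571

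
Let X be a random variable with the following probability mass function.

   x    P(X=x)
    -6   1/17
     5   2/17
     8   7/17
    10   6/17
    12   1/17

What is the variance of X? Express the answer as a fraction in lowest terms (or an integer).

4302/289

E[X] = (1/17)·(-6) + (2/17)·5 + (7/17)·8 + (6/17)·10 + (1/17)·12 = 132/17
E[X²] = (1/17)·36 + (2/17)·25 + (7/17)·64 + (6/17)·100 + (1/17)·144 = 1278/17
Var(X) = 1278/17 − (132/17)² = 4302/289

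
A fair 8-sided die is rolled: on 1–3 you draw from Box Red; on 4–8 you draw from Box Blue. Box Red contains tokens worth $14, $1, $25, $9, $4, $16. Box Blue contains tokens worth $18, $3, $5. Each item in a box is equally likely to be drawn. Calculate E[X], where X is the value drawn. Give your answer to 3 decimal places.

E[X | Box Red] = (14 + 1 + 25 + 9 + 4 + 16)/6 = 23/2
E[X | Box Blue] = (18 + 3 + 5)/3 = 26/3
E[X] = (3/8)·23/2 + (5/8)·26/3 = 467/48 ≈ 9.729

$9.729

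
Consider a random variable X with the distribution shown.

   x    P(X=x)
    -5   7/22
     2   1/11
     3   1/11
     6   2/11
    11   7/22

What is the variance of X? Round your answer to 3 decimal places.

E[X] = (7/22)·(-5) + (1/11)·2 + (1/11)·3 + (2/11)·6 + (7/22)·11 = 38/11
E[X²] = (7/22)·25 + (1/11)·4 + (1/11)·9 + (2/11)·36 + (7/22)·121 = 596/11
Var(X) = 596/11 − (38/11)² = 5112/121 ≈ 42.248

42.248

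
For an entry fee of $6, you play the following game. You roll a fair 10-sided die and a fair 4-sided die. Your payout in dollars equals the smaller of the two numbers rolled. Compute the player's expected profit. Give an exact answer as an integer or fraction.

-15/4 dollars

Distribution of the smaller of the two numbers rolled: 1 w.p. 13/40, 2 w.p. 11/40, 3 w.p. 9/40, 4 w.p. 7/40
E[payout] = (13/40)·1 + (11/40)·2 + (9/40)·3 + (7/40)·4 = 9/4
Expected profit = 9/4 − 6 = -15/4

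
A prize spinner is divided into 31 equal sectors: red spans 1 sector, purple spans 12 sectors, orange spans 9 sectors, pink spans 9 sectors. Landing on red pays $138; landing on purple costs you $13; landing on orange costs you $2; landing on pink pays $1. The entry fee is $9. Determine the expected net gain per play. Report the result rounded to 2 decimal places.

E[payout] = (1/31)·138 + (12/31)·(-13) + (9/31)·(-2) + (9/31)·1 = -27/31
Expected profit = -27/31 − 9 = -306/31 ≈ -$9.87

-$9.87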